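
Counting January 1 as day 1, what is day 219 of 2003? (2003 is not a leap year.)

Aug 7, 2003

Jan has 31 days (219 − 31 = 188 remain).
Feb has 28 days (188 − 28 = 160 remain).
Mar has 31 days (160 − 31 = 129 remain).
Apr has 30 days (129 − 30 = 99 remain).
May has 31 days (99 − 31 = 68 remain).
Jun has 30 days (68 − 30 = 38 remain).
Jul has 31 days (38 − 31 = 7 remain).
7 into Aug → Aug 7.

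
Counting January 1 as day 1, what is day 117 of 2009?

January has 31 days (117 − 31 = 86 remain).
February has 28 days (86 − 28 = 58 remain).
March has 31 days (58 − 31 = 27 remain).
27 into April → April 27.

April 27, 2009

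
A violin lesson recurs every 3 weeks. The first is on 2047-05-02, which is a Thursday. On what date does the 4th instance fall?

2047-07-04

The 4th occurrence is 3 intervals after the first: 3 × 21 = 63 days after 2047-05-02.
May has 31 days — 29 days to the end of May leaves 34.
June has 30 days (4 left).
4 days into July → 2047-07-04.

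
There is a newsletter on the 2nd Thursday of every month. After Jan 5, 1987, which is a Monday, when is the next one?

Jan 1987 starts on a Thursday; its first Thursday is the 1st, so the 2nd Thursday is the 8th — Jan 8, 1987.
Jan 8, 1987 is after Jan 5, 1987, so that is the next one.

Jan 8, 1987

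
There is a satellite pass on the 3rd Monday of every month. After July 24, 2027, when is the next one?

August 16, 2027

July 2027 starts on a Thursday; its first Monday is the 5th, so the 3rd Monday is the 19th — July 19, 2027.
That is not after July 24, 2027, so look at August 2027.
August 2027 starts on a Sunday; its first Monday is the 2nd, so the 3rd Monday is the 16th — August 16, 2027.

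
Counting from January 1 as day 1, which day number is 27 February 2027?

Days in months before February: 31 = 31.
Plus 27 days into February → day 58.

58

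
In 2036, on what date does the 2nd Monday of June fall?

The first Monday of June 2036 is June 2.
The 2nd Monday is 1 weeks later: 2 + 7 = 9.

June 9, 2036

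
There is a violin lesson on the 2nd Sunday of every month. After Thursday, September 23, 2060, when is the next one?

October 10, 2060

September 2060 starts on a Wednesday; its first Sunday is the 5th, so the 2nd Sunday is the 12th — September 12, 2060.
That is not after September 23, 2060, so look at October 2060.
October 2060 starts on a Friday; its first Sunday is the 3rd, so the 2nd Sunday is the 10th — October 10, 2060.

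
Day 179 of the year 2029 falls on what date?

June 28, 2029

January has 31 days (179 − 31 = 148 remain).
February has 28 days (148 − 28 = 120 remain).
March has 31 days (120 − 31 = 89 remain).
April has 30 days (89 − 30 = 59 remain).
May has 31 days (59 − 31 = 28 remain).
28 into June → June 28.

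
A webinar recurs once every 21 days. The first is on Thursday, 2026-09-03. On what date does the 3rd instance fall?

The 3rd occurrence is 2 intervals after the first: 2 × 21 = 42 days after 2026-09-03.
September has 30 days — 27 days to the end of September leaves 15.
15 days into October → 2026-10-15.

2026-10-15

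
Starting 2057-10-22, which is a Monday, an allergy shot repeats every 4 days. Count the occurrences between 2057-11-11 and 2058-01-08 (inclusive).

15

Occurrences land 4·i days after 2057-10-22 for i = 0, 1, 2, …
2057-11-11 is 20 days after the start; 20 ÷ 4 = 5 remainder 0. First occurrence in the window: #6 on 2057-11-11 (5×4 = 20 days in).
2058-01-08 is 78 days after the start; 78 ÷ 4 = 19 remainder 2. Last occurrence in the window: #20 on 2058-01-06.
Occurrences #6 through #20: 15 in total.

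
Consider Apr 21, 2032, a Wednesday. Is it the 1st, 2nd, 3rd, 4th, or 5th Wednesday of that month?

Day 21 falls in week ⌈21/7⌉ of the month.
Days 1–7 hold the 1st Wednesday, 8–14 the 2nd, 15–21 the 3rd, 22–28 the 4th, 29–31 the 5th.
21 is in the range for the 3rd.

3rd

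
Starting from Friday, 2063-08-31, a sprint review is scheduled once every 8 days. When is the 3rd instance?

The 3rd occurrence is 2 intervals after the first: 2 × 8 = 16 days after 2063-08-31.
August has 31 days — 0 days to the end of August leaves 16.
16 days into September → 2063-09-16.

2063-09-16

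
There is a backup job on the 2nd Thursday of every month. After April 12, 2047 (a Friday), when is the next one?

May 9, 2047

April 2047 starts on a Monday; its first Thursday is the 4th, so the 2nd Thursday is the 11th — April 11, 2047.
That is not after April 12, 2047, so look at May 2047.
May 2047 starts on a Wednesday; its first Thursday is the 2nd, so the 2nd Thursday is the 9th — May 9, 2047.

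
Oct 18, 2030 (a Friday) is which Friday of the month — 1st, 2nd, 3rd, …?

3rd

Day 18 falls in week ⌈18/7⌉ of the month.
Days 1–7 hold the 1st Friday, 8–14 the 2nd, 15–21 the 3rd, 22–28 the 4th, 29–31 the 5th.
18 is in the range for the 3rd.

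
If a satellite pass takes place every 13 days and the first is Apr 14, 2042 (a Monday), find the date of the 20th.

The 20th occurrence is 19 intervals after the first: 19 × 13 = 247 days after Apr 14, 2042.
Apr has 30 days — 16 days to the end of Apr leaves 231.
May has 31 days (200 left).
Jun has 30 days (170 left).
Jul has 31 days (139 left).
Aug has 31 days (108 left).
Sep has 30 days (78 left).
Oct has 31 days (47 left).
Nov has 30 days (17 left).
17 days into Dec → Dec 17, 2042.

Dec 17, 2042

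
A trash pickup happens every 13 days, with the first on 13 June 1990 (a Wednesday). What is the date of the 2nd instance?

26 June 1990

The 2nd occurrence is 1 interval after the first: 1 × 13 = 13 days after 13 June 1990.
13 days later is 26 June 1990.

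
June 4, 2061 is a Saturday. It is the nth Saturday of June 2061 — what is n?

1st

Day 4 falls in week ⌈4/7⌉ of the month.
Days 1–7 hold the 1st Saturday, 8–14 the 2nd, 15–21 the 3rd, 22–28 the 4th, 29–31 the 5th.
4 is in the range for the 1st.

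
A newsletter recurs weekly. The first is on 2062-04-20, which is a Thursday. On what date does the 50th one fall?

2063-03-29

The 50th occurrence is 49 intervals after the first: 49 × 7 = 343 days after 2062-04-20.
April has 30 days — 10 days to the end of April leaves 333.
May has 31 days (302 left).
June has 30 days (272 left).
July has 31 days (241 left).
August has 31 days (210 left).
September has 30 days (180 left).
October has 31 days (149 left).
November has 30 days (119 left).
December has 31 days (88 left).
January has 31 days (57 left).
February has 28 days (29 left).
29 days into March → 2063-03-29.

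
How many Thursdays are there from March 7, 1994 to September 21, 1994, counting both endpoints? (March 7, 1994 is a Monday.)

March 7, 1994 is a Monday; the first Thursday on or after it is March 10, 1994 (3 days later).
From March 10, 1994 to September 21, 1994: 21 + 30 + 31 + 30 + 31 + 31 + 21 = 195 days (rest of March, April, May, June, July, August, September).
195 ÷ 7 = 27 full weeks with remainder 6, so 27 more Thursdays after the first → 28.

28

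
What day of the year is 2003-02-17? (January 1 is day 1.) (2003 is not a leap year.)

Days in months before February: 31 = 31.
Plus 17 days into February → day 48.

48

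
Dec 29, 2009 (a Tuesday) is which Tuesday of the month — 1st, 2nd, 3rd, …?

5th

Day 29 falls in week ⌈29/7⌉ of the month.
Days 1–7 hold the 1st Tuesday, 8–14 the 2nd, 15–21 the 3rd, 22–28 the 4th, 29–31 the 5th.
29 is in the range for the 5th.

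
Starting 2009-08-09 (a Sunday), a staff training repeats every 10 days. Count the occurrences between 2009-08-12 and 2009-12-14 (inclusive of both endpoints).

12

Occurrences land 10·i days after 2009-08-09 for i = 0, 1, 2, …
2009-08-12 is 3 days after the start; 3 ÷ 10 = 0 remainder 3; since the remainder is 3, round up to i = 1. First occurrence in the window: #2 on 2009-08-19 (1×10 = 10 days in).
2009-12-14 is 127 days after the start; 127 ÷ 10 = 12 remainder 7. Last occurrence in the window: #13 on 2009-12-07.
Occurrences #2 through #13: 12 in total.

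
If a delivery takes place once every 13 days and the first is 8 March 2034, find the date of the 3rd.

The 3rd occurrence is 2 intervals after the first: 2 × 13 = 26 days after 8 March 2034.
March has 31 days — 23 days to the end of March leaves 3.
3 days into April → 3 April 2034.

3 April 2034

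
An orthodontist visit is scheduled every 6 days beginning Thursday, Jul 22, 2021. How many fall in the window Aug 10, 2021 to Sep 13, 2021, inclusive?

Occurrences land 6·i days after Jul 22, 2021 for i = 0, 1, 2, …
Aug 10, 2021 is 19 days after the start; 19 ÷ 6 = 3 remainder 1; since the remainder is 1, round up to i = 4. First occurrence in the window: #5 on Aug 15, 2021 (4×6 = 24 days in).
Sep 13, 2021 is 53 days after the start; 53 ÷ 6 = 8 remainder 5. Last occurrence in the window: #9 on Sep 8, 2021.
Occurrences #5 through #9: 5 in total.

5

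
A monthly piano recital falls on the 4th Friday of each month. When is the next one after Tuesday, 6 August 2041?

23 August 2041

August 2041 starts on a Thursday; its first Friday is the 2nd, so the 4th Friday is the 23rd — 23 August 2041.
23 August 2041 is after 6 August 2041, so that is the next one.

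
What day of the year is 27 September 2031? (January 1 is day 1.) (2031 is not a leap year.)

270

Days in months before September: 31 + 28 + 31 + 30 + 31 + 30 + 31 + 31 = 243.
Plus 27 days into September → day 270.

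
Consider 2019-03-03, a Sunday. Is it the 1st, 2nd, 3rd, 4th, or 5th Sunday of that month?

Day 3 falls in week ⌈3/7⌉ of the month.
Days 1–7 hold the 1st Sunday, 8–14 the 2nd, 15–21 the 3rd, 22–28 the 4th, 29–31 the 5th.
3 is in the range for the 1st.

1st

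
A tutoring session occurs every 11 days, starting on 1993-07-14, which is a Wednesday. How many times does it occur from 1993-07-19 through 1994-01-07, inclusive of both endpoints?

Occurrences land 11·i days after 1993-07-14 for i = 0, 1, 2, …
1993-07-19 is 5 days after the start; 5 ÷ 11 = 0 remainder 5; since the remainder is 5, round up to i = 1. First occurrence in the window: #2 on 1993-07-25 (1×11 = 11 days in).
1994-01-07 is 177 days after the start; 177 ÷ 11 = 16 remainder 1. Last occurrence in the window: #17 on 1994-01-06.
Occurrences #2 through #17: 16 in total.

16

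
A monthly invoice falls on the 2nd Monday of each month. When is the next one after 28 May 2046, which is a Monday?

May 2046 starts on a Tuesday; its first Monday is the 7th, so the 2nd Monday is the 14th — 14 May 2046.
That is not after 28 May 2046, so look at June 2046.
June 2046 starts on a Friday; its first Monday is the 4th, so the 2nd Monday is the 11th — 11 June 2046.

11 June 2046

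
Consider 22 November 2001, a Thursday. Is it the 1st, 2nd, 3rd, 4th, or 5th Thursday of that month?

Day 22 falls in week ⌈22/7⌉ of the month.
Days 1–7 hold the 1st Thursday, 8–14 the 2nd, 15–21 the 3rd, 22–28 the 4th, 29–31 the 5th.
22 is in the range for the 4th.

4th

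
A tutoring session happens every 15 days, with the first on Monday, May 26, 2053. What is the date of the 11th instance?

The 11th occurrence is 10 intervals after the first: 10 × 15 = 150 days after May 26, 2053.
May has 31 days — 5 days to the end of May leaves 145.
Jun has 30 days (115 left).
Jul has 31 days (84 left).
Aug has 31 days (53 left).
Sep has 30 days (23 left).
23 days into Oct → Oct 23, 2053.

Oct 23, 2053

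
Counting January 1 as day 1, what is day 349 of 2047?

January has 31 days (349 − 31 = 318 remain).
February has 28 days (318 − 28 = 290 remain).
March has 31 days (290 − 31 = 259 remain).
April has 30 days (259 − 30 = 229 remain).
May has 31 days (229 − 31 = 198 remain).
June has 30 days (198 − 30 = 168 remain).
July has 31 days (168 − 31 = 137 remain).
August has 31 days (137 − 31 = 106 remain).
September has 30 days (106 − 30 = 76 remain).
October has 31 days (76 − 31 = 45 remain).
November has 30 days (45 − 30 = 15 remain).
15 into December → December 15.

December 15, 2047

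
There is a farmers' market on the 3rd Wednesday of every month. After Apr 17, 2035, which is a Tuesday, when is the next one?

Apr 18, 2035

Apr 2035 starts on a Sunday; its first Wednesday is the 4th, so the 3rd Wednesday is the 18th — Apr 18, 2035.
Apr 18, 2035 is after Apr 17, 2035, so that is the next one.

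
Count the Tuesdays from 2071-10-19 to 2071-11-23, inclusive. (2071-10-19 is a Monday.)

2071-10-19 is a Monday; the first Tuesday on or after it is 2071-10-20 (1 day later).
From 2071-10-20 to 2071-11-23: 11 + 23 = 34 days (rest of October, November).
34 ÷ 7 = 4 full weeks with remainder 6, so 4 more Tuesdays after the first → 5.

5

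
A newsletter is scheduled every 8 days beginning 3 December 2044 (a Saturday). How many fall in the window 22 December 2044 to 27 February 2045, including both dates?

8

Occurrences land 8·i days after 3 December 2044 for i = 0, 1, 2, …
22 December 2044 is 19 days after the start; 19 ÷ 8 = 2 remainder 3; since the remainder is 3, round up to i = 3. First occurrence in the window: #4 on 27 December 2044 (3×8 = 24 days in).
27 February 2045 is 86 days after the start; 86 ÷ 8 = 10 remainder 6. Last occurrence in the window: #11 on 21 February 2045.
Occurrences #4 through #11: 8 in total.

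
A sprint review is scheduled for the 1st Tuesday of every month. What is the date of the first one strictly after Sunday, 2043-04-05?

2043-04-07

April 2043 starts on a Wednesday, so its 1st Tuesday is 2043-04-07 (6 days in).
2043-04-07 is after 2043-04-05, so that is the next one.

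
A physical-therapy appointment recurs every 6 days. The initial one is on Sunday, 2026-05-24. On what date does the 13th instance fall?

The 13th occurrence is 12 intervals after the first: 12 × 6 = 72 days after 2026-05-24.
May has 31 days — 7 days to the end of May leaves 65.
June has 30 days (35 left).
July has 31 days (4 left).
4 days into August → 2026-08-04.

2026-08-04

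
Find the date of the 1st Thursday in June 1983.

2 June 1983

The first Thursday of June 1983 is June 2.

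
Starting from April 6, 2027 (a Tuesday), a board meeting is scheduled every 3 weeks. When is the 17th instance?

The 17th occurrence is 16 intervals after the first: 16 × 21 = 336 days after April 6, 2027.
April has 30 days — 24 days to the end of April leaves 312.
May has 31 days (281 left).
June has 30 days (251 left).
July has 31 days (220 left).
August has 31 days (189 left).
September has 30 days (159 left).
October has 31 days (128 left).
November has 30 days (98 left).
December has 31 days (67 left).
January has 31 days (36 left).
February has 29 days (7 left).
7 days into March → March 7, 2028.

March 7, 2028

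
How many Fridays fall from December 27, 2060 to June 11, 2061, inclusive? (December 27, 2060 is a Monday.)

December 27, 2060 is a Monday; the first Friday on or after it is December 31, 2060 (4 days later).
From December 31, 2060 to June 11, 2061: 0 + 31 + 28 + 31 + 30 + 31 + 11 = 162 days (rest of December, January, February, March, April, May, June).
162 ÷ 7 = 23 full weeks with remainder 1, so 23 more Fridays after the first → 24.

24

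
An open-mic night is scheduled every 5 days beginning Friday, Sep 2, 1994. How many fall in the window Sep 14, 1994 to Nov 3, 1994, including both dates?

10

Occurrences land 5·i days after Sep 2, 1994 for i = 0, 1, 2, …
Sep 14, 1994 is 12 days after the start; 12 ÷ 5 = 2 remainder 2; since the remainder is 2, round up to i = 3. First occurrence in the window: #4 on Sep 17, 1994 (3×5 = 15 days in).
Nov 3, 1994 is 62 days after the start; 62 ÷ 5 = 12 remainder 2. Last occurrence in the window: #13 on Nov 1, 1994.
Occurrences #4 through #13: 10 in total.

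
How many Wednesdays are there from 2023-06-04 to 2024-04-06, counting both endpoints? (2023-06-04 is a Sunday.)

2023-06-04 is a Sunday; the first Wednesday on or after it is 2023-06-07 (3 days later).
From 2023-06-07 to 2024-04-06: 23 + 31 + 31 + 30 + 31 + 30 + 31 + 31 + 29 + 31 + 6 = 304 days (rest of June, July, August, September, October, November, December, January, February, March, April).
304 ÷ 7 = 43 full weeks with remainder 3, so 43 more Wednesdays after the first → 44.

44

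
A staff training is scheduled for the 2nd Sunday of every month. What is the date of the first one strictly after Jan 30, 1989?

Jan 1989 starts on a Sunday; its first Sunday is the 1st, so the 2nd Sunday is the 8th — Jan 8, 1989.
That is not after Jan 30, 1989, so look at Feb 1989.
Feb 1989 starts on a Wednesday; its first Sunday is the 5th, so the 2nd Sunday is the 12th — Feb 12, 1989.

Feb 12, 1989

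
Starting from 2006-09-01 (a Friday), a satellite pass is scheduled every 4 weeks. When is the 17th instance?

2007-11-23

The 17th occurrence is 16 intervals after the first: 16 × 28 = 448 days after 2006-09-01.
September has 30 days — 29 days to the end of September leaves 419.
From end of September to end of 2006 is 92 days (327 left).
January has 31 days (296 left).
February has 28 days (268 left).
March has 31 days (237 left).
April has 30 days (207 left).
May has 31 days (176 left).
June has 30 days (146 left).
July has 31 days (115 left).
August has 31 days (84 left).
September has 30 days (54 left).
October has 31 days (23 left).
23 days into November → 2007-11-23.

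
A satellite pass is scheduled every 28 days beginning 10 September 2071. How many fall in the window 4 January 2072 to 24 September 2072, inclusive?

Occurrences land 28·i days after 10 September 2071 for i = 0, 1, 2, …
4 January 2072 is 116 days after the start; 116 ÷ 28 = 4 remainder 4; since the remainder is 4, round up to i = 5. First occurrence in the window: #6 on 28 January 2072 (5×28 = 140 days in).
24 September 2072 is 380 days after the start; 380 ÷ 28 = 13 remainder 16. Last occurrence in the window: #14 on 8 September 2072.
Occurrences #6 through #14: 9 in total.

9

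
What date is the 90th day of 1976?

March 30, 1976

January has 31 days (90 − 31 = 59 remain).
February has 29 days (59 − 29 = 30 remain).
30 into March → March 30.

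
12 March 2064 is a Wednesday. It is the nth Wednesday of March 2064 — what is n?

Day 12 falls in week ⌈12/7⌉ of the month.
Days 1–7 hold the 1st Wednesday, 8–14 the 2nd, 15–21 the 3rd, 22–28 the 4th, 29–31 the 5th.
12 is in the range for the 2nd.

2nd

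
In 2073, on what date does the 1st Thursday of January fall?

January 2073 begins on a Sunday, so the first Thursday is January 5 (4 days later).

2073-01-05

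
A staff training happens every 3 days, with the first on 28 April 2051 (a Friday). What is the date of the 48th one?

The 48th occurrence is 47 intervals after the first: 47 × 3 = 141 days after 28 April 2051.
April has 30 days — 2 days to the end of April leaves 139.
May has 31 days (108 left).
June has 30 days (78 left).
July has 31 days (47 left).
August has 31 days (16 left).
16 days into September → 16 September 2051.

16 September 2051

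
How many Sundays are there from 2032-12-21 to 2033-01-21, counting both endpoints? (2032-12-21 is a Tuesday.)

2032-12-21 is a Tuesday; the first Sunday on or after it is 2032-12-26 (5 days later).
From 2032-12-26 to 2033-01-21: 5 + 21 = 26 days (rest of December, January).
26 ÷ 7 = 3 full weeks with remainder 5, so 3 more Sundays after the first → 4.

4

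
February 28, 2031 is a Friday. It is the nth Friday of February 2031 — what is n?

4th

Day 28 falls in week ⌈28/7⌉ of the month.
Days 1–7 hold the 1st Friday, 8–14 the 2nd, 15–21 the 3rd, 22–28 the 4th, 29–31 the 5th.
28 is in the range for the 4th.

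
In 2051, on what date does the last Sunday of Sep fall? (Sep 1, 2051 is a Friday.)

Sep 24, 2051

Sep 2051 begins on a Friday, so the first Sunday is Sep 3 (2 days later).
Sep 2051 has 30 days. Adding weeks: 3, 10, 17, 24 — the last one ≤ 30 is the 24th.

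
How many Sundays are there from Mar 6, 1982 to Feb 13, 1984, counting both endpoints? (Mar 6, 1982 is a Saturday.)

Mar 6, 1982 is a Saturday; the first Sunday on or after it is Mar 7, 1982 (1 day later).
From Mar 7, 1982 to Feb 13, 1984: 299 + 365 + 44 = 708 days (rest of 1982, 1983, to Feb 13, 1984 in 1984).
708 ÷ 7 = 101 full weeks with remainder 1, so 101 more Sundays after the first → 102.

102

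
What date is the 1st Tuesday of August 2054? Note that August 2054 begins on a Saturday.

2054-08-04

August 2054 begins on a Saturday, so the first Tuesday is August 4 (3 days later).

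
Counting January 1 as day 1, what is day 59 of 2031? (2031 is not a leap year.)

28 February 2031

January has 31 days (59 − 31 = 28 remain).
28 into February → February 28.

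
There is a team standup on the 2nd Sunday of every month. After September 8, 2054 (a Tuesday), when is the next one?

September 13, 2054

September 2054 starts on a Tuesday; its first Sunday is the 6th, so the 2nd Sunday is the 13th — September 13, 2054.
September 13, 2054 is after September 8, 2054, so that is the next one.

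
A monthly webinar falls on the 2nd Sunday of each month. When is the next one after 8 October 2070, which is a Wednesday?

October 2070 starts on a Wednesday; its first Sunday is the 5th, so the 2nd Sunday is the 12th — 12 October 2070.
12 October 2070 is after 8 October 2070, so that is the next one.

12 October 2070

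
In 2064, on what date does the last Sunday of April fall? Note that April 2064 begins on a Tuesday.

2064-04-27

April 2064 begins on a Tuesday, so the first Sunday is April 6 (5 days later).
April 2064 has 30 days. Adding weeks: 6, 13, 20, 27 — the last one ≤ 30 is the 27th.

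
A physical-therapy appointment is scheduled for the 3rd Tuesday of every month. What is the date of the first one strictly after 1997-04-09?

1997-04-15

April 1997 starts on a Tuesday; its first Tuesday is the 1st, so the 3rd Tuesday is the 15th — 1997-04-15.
1997-04-15 is after 1997-04-09, so that is the next one.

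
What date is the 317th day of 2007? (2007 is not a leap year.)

November 13, 2007

January has 31 days (317 − 31 = 286 remain).
February has 28 days (286 − 28 = 258 remain).
March has 31 days (258 − 31 = 227 remain).
April has 30 days (227 − 30 = 197 remain).
May has 31 days (197 − 31 = 166 remain).
June has 30 days (166 − 30 = 136 remain).
July has 31 days (136 − 31 = 105 remain).
August has 31 days (105 − 31 = 74 remain).
September has 30 days (74 − 30 = 44 remain).
October has 31 days (44 − 31 = 13 remain).
13 into November → November 13.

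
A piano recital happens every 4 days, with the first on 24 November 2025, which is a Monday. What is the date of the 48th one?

The 48th occurrence is 47 intervals after the first: 47 × 4 = 188 days after 24 November 2025.
November has 30 days — 6 days to the end of November leaves 182.
December has 31 days (151 left).
January has 31 days (120 left).
February has 28 days (92 left).
March has 31 days (61 left).
April has 30 days (31 left).
31 days into May → 31 May 2026.

31 May 2026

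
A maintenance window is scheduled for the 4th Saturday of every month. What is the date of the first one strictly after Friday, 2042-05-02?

May 2042 starts on a Thursday; its first Saturday is the 3rd, so the 4th Saturday is the 24th — 2042-05-24.
2042-05-24 is after 2042-05-02, so that is the next one.

2042-05-24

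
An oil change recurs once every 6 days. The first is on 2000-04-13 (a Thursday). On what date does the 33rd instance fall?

2000-10-22

The 33rd occurrence is 32 intervals after the first: 32 × 6 = 192 days after 2000-04-13.
April has 30 days — 17 days to the end of April leaves 175.
May has 31 days (144 left).
June has 30 days (114 left).
July has 31 days (83 left).
August has 31 days (52 left).
September has 30 days (22 left).
22 days into October → 2000-10-22.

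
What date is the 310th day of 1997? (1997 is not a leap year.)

January has 31 days (310 − 31 = 279 remain).
February has 28 days (279 − 28 = 251 remain).
March has 31 days (251 − 31 = 220 remain).
April has 30 days (220 − 30 = 190 remain).
May has 31 days (190 − 31 = 159 remain).
June has 30 days (159 − 30 = 129 remain).
July has 31 days (129 − 31 = 98 remain).
August has 31 days (98 − 31 = 67 remain).
September has 30 days (67 − 30 = 37 remain).
October has 31 days (37 − 31 = 6 remain).
6 into November → November 6.

1997-11-06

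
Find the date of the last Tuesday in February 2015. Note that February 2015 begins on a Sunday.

24 February 2015

February 2015 begins on a Sunday, so the first Tuesday is February 3 (2 days later).
February 2015 has 28 days. Adding weeks: 3, 10, 17, 24 — the last one ≤ 28 is the 24th.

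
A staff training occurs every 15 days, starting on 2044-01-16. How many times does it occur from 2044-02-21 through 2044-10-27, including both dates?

Occurrences land 15·i days after 2044-01-16 for i = 0, 1, 2, …
2044-02-21 is 36 days after the start; 36 ÷ 15 = 2 remainder 6; since the remainder is 6, round up to i = 3. First occurrence in the window: #4 on 2044-03-01 (3×15 = 45 days in).
2044-10-27 is 285 days after the start; 285 ÷ 15 = 19 remainder 0. Last occurrence in the window: #20 on 2044-10-27.
Occurrences #4 through #20: 17 in total.

17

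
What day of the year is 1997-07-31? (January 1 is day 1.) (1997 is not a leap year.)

212

Days in months before July: 31 + 28 + 31 + 30 + 31 + 30 = 181.
Plus 31 days into July → day 212.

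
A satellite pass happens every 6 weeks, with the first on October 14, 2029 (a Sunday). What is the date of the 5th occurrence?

The 5th occurrence is 4 intervals after the first: 4 × 42 = 168 days after October 14, 2029.
October has 31 days — 17 days to the end of October leaves 151.
November has 30 days (121 left).
December has 31 days (90 left).
January has 31 days (59 left).
February has 28 days (31 left).
31 days into March → March 31, 2030.

March 31, 2030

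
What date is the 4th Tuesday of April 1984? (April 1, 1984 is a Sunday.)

April 1984 begins on a Sunday, so the first Tuesday is April 3 (2 days later).
The 4th Tuesday is 3 weeks later: 3 + 21 = 24.

24 April 1984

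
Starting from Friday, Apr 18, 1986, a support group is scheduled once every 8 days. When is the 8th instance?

Jun 13, 1986

The 8th occurrence is 7 intervals after the first: 7 × 8 = 56 days after Apr 18, 1986.
Apr has 30 days — 12 days to the end of Apr leaves 44.
May has 31 days (13 left).
13 days into Jun → Jun 13, 1986.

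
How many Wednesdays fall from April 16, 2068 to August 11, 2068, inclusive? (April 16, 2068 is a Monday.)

17

April 16, 2068 is a Monday; the first Wednesday on or after it is April 18, 2068 (2 days later).
From April 18, 2068 to August 11, 2068: 12 + 31 + 30 + 31 + 11 = 115 days (rest of April, May, June, July, August).
115 ÷ 7 = 16 full weeks with remainder 3, so 16 more Wednesdays after the first → 17.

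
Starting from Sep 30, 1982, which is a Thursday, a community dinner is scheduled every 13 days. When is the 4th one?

Nov 8, 1982

The 4th occurrence is 3 intervals after the first: 3 × 13 = 39 days after Sep 30, 1982.
Sep has 30 days — 0 days to the end of Sep leaves 39.
Oct has 31 days (8 left).
8 days into Nov → Nov 8, 1982.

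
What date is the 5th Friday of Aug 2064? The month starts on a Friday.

Aug 2064 begins on a Friday, so the first Friday is Aug 1.
The 5th Friday is 4 weeks later: 1 + 28 = 29.

Aug 29, 2064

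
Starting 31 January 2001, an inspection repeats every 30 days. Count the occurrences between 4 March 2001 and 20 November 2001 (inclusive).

Occurrences land 30·i days after 31 January 2001 for i = 0, 1, 2, …
4 March 2001 is 32 days after the start; 32 ÷ 30 = 1 remainder 2; since the remainder is 2, round up to i = 2. First occurrence in the window: #3 on 1 April 2001 (2×30 = 60 days in).
20 November 2001 is 293 days after the start; 293 ÷ 30 = 9 remainder 23. Last occurrence in the window: #10 on 28 October 2001.
Occurrences #3 through #10: 8 in total.

8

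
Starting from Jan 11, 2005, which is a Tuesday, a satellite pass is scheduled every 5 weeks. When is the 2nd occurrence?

The 2nd occurrence is 1 interval after the first: 1 × 35 = 35 days after Jan 11, 2005.
Jan has 31 days — 20 days to the end of Jan leaves 15.
15 days into Feb → Feb 15, 2005.

Feb 15, 2005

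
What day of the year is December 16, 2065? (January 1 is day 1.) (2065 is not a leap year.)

Days in months before December: 31 + 28 + 31 + 30 + 31 + 30 + 31 + 31 + 30 + 31 + 30 = 334.
Plus 16 days into December → day 350.

350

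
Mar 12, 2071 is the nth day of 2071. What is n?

71

Days in months before Mar: 31 + 28 = 59.
Plus 12 days into Mar → day 71.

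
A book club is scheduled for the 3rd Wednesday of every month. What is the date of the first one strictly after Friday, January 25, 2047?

February 20, 2047

January 2047 starts on a Tuesday; its first Wednesday is the 2nd, so the 3rd Wednesday is the 16th — January 16, 2047.
That is not after January 25, 2047, so look at February 2047.
February 2047 starts on a Friday; its first Wednesday is the 6th, so the 3rd Wednesday is the 20th — February 20, 2047.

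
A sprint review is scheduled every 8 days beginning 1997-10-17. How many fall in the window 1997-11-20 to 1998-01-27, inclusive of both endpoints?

8

Occurrences land 8·i days after 1997-10-17 for i = 0, 1, 2, …
1997-11-20 is 34 days after the start; 34 ÷ 8 = 4 remainder 2; since the remainder is 2, round up to i = 5. First occurrence in the window: #6 on 1997-11-26 (5×8 = 40 days in).
1998-01-27 is 102 days after the start; 102 ÷ 8 = 12 remainder 6. Last occurrence in the window: #13 on 1998-01-21.
Occurrences #6 through #13: 8 in total.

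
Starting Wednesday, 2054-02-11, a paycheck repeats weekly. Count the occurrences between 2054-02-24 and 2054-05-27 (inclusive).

14

Occurrences land 7·i days after 2054-02-11 for i = 0, 1, 2, …
2054-02-24 is 13 days after the start; 13 ÷ 7 = 1 remainder 6; since the remainder is 6, round up to i = 2. First occurrence in the window: #3 on 2054-02-25 (2×7 = 14 days in).
2054-05-27 is 105 days after the start; 105 ÷ 7 = 15 remainder 0. Last occurrence in the window: #16 on 2054-05-27.
Occurrences #3 through #16: 14 in total.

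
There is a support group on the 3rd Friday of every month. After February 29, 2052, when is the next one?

March 15, 2052

February 2052 starts on a Thursday; its first Friday is the 2nd, so the 3rd Friday is the 16th — February 16, 2052.
That is not after February 29, 2052, so look at March 2052.
March 2052 starts on a Friday; its first Friday is the 1st, so the 3rd Friday is the 15th — March 15, 2052.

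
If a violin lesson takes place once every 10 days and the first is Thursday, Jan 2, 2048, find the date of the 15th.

May 21, 2048

The 15th occurrence is 14 intervals after the first: 14 × 10 = 140 days after Jan 2, 2048.
Jan has 31 days — 29 days to the end of Jan leaves 111.
Feb has 29 days (82 left).
Mar has 31 days (51 left).
Apr has 30 days (21 left).
21 days into May → May 21, 2048.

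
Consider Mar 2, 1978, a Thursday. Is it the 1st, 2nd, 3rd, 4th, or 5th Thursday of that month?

Day 2 falls in week ⌈2/7⌉ of the month.
Days 1–7 hold the 1st Thursday, 8–14 the 2nd, 15–21 the 3rd, 22–28 the 4th, 29–31 the 5th.
2 is in the range for the 1st.

1st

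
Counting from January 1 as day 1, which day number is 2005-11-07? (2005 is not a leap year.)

Days in months before November: 31 + 28 + 31 + 30 + 31 + 30 + 31 + 31 + 30 + 31 = 304.
Plus 7 days into November → day 311.

311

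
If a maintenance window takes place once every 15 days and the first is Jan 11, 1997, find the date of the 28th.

The 28th occurrence is 27 intervals after the first: 27 × 15 = 405 days after Jan 11, 1997.
Jan has 31 days — 20 days to the end of Jan leaves 385.
Feb has 28 days (357 left).
Mar has 31 days (326 left).
Apr has 30 days (296 left).
May has 31 days (265 left).
Jun has 30 days (235 left).
Jul has 31 days (204 left).
Aug has 31 days (173 left).
Sep has 30 days (143 left).
Oct has 31 days (112 left).
Nov has 30 days (82 left).
Dec has 31 days (51 left).
Jan has 31 days (20 left).
20 days into Feb → Feb 20, 1998.

Feb 20, 1998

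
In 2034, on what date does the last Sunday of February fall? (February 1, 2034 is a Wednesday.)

February 2034 begins on a Wednesday, so the first Sunday is February 5 (4 days later).
February 2034 has 28 days. Adding weeks: 5, 12, 19, 26 — the last one ≤ 28 is the 26th.

2034-02-26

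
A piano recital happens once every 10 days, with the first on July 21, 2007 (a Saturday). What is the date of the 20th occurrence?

The 20th occurrence is 19 intervals after the first: 19 × 10 = 190 days after July 21, 2007.
July has 31 days — 10 days to the end of July leaves 180.
August has 31 days (149 left).
September has 30 days (119 left).
October has 31 days (88 left).
November has 30 days (58 left).
December has 31 days (27 left).
27 days into January → January 27, 2008.

January 27, 2008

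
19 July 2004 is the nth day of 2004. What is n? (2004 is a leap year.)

201

Days in months before July: 31 + 29 + 31 + 30 + 31 + 30 = 182.
Plus 19 days into July → day 201.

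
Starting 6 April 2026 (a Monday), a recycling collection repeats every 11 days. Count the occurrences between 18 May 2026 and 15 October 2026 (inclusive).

Occurrences land 11·i days after 6 April 2026 for i = 0, 1, 2, …
18 May 2026 is 42 days after the start; 42 ÷ 11 = 3 remainder 9; since the remainder is 9, round up to i = 4. First occurrence in the window: #5 on 20 May 2026 (4×11 = 44 days in).
15 October 2026 is 192 days after the start; 192 ÷ 11 = 17 remainder 5. Last occurrence in the window: #18 on 10 October 2026.
Occurrences #5 through #18: 14 in total.

14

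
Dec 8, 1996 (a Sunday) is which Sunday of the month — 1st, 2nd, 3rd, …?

Day 8 falls in week ⌈8/7⌉ of the month.
Days 1–7 hold the 1st Sunday, 8–14 the 2nd, 15–21 the 3rd, 22–28 the 4th, 29–31 the 5th.
8 is in the range for the 2nd.

2nd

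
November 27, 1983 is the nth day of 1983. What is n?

331

Days in months before November: 31 + 28 + 31 + 30 + 31 + 30 + 31 + 31 + 30 + 31 = 304.
Plus 27 days into November → day 331.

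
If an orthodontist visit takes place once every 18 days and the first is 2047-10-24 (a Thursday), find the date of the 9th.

The 9th occurrence is 8 intervals after the first: 8 × 18 = 144 days after 2047-10-24.
October has 31 days — 7 days to the end of October leaves 137.
November has 30 days (107 left).
December has 31 days (76 left).
January has 31 days (45 left).
February has 29 days (16 left).
16 days into March → 2048-03-16.

2048-03-16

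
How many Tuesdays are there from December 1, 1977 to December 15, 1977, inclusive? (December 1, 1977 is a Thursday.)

December 1, 1977 is a Thursday; the first Tuesday on or after it is December 6, 1977 (5 days later).
From December 6, 1977 to December 15, 1977 is 15 − 6 = 9 days.
9 ÷ 7 = 1 full weeks with remainder 2, so 1 more Tuesdays after the first → 2.

2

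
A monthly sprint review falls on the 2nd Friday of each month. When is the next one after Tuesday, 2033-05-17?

2033-06-10

May 2033 starts on a Sunday; its first Friday is the 6th, so the 2nd Friday is the 13th — 2033-05-13.
That is not after 2033-05-17, so look at June 2033.
June 2033 starts on a Wednesday; its first Friday is the 3rd, so the 2nd Friday is the 10th — 2033-06-10.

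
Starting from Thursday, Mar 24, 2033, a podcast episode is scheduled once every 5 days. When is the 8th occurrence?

The 8th occurrence is 7 intervals after the first: 7 × 5 = 35 days after Mar 24, 2033.
Mar has 31 days — 7 days to the end of Mar leaves 28.
28 days into Apr → Apr 28, 2033.

Apr 28, 2033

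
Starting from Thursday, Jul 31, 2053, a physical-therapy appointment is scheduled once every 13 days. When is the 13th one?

The 13th occurrence is 12 intervals after the first: 12 × 13 = 156 days after Jul 31, 2053.
Jul has 31 days — 0 days to the end of Jul leaves 156.
Aug has 31 days (125 left).
Sep has 30 days (95 left).
Oct has 31 days (64 left).
Nov has 30 days (34 left).
Dec has 31 days (3 left).
3 days into Jan → Jan 3, 2054.

Jan 3, 2054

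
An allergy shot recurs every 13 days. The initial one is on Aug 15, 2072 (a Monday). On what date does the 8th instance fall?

The 8th occurrence is 7 intervals after the first: 7 × 13 = 91 days after Aug 15, 2072.
Aug has 31 days — 16 days to the end of Aug leaves 75.
Sep has 30 days (45 left).
Oct has 31 days (14 left).
14 days into Nov → Nov 14, 2072.

Nov 14, 2072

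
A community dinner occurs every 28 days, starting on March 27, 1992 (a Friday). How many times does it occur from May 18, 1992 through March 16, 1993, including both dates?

11

Occurrences land 28·i days after March 27, 1992 for i = 0, 1, 2, …
May 18, 1992 is 52 days after the start; 52 ÷ 28 = 1 remainder 24; since the remainder is 24, round up to i = 2. First occurrence in the window: #3 on May 22, 1992 (2×28 = 56 days in).
March 16, 1993 is 354 days after the start; 354 ÷ 28 = 12 remainder 18. Last occurrence in the window: #13 on February 26, 1993.
Occurrences #3 through #13: 11 in total.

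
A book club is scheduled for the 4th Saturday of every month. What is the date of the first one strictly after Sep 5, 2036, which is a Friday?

Sep 27, 2036

Sep 2036 starts on a Monday; its first Saturday is the 6th, so the 4th Saturday is the 27th — Sep 27, 2036.
Sep 27, 2036 is after Sep 5, 2036, so that is the next one.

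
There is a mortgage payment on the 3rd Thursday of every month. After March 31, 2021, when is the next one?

April 15, 2021

March 2021 starts on a Monday; its first Thursday is the 4th, so the 3rd Thursday is the 18th — March 18, 2021.
That is not after March 31, 2021, so look at April 2021.
April 2021 starts on a Thursday; its first Thursday is the 1st, so the 3rd Thursday is the 15th — April 15, 2021.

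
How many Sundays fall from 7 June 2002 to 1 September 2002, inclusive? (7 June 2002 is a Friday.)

7 June 2002 is a Friday; the first Sunday on or after it is 9 June 2002 (2 days later).
From 9 June 2002 to 1 September 2002: 21 + 31 + 31 + 1 = 84 days (rest of June, July, August, September).
84 ÷ 7 = 12 full weeks with remainder 0, so 12 more Sundays after the first → 13.

13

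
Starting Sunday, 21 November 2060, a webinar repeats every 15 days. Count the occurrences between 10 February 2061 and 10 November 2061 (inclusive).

Occurrences land 15·i days after 21 November 2060 for i = 0, 1, 2, …
10 February 2061 is 81 days after the start; 81 ÷ 15 = 5 remainder 6; since the remainder is 6, round up to i = 6. First occurrence in the window: #7 on 19 February 2061 (6×15 = 90 days in).
10 November 2061 is 354 days after the start; 354 ÷ 15 = 23 remainder 9. Last occurrence in the window: #24 on 1 November 2061.
Occurrences #7 through #24: 18 in total.

18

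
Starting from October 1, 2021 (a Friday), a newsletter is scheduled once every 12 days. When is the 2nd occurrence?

The 2nd occurrence is 1 interval after the first: 1 × 12 = 12 days after October 1, 2021.
12 days later is October 13, 2021.

October 13, 2021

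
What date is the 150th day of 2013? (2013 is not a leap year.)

May 30, 2013

January has 31 days (150 − 31 = 119 remain).
February has 28 days (119 − 28 = 91 remain).
March has 31 days (91 − 31 = 60 remain).
April has 30 days (60 − 30 = 30 remain).
30 into May → May 30.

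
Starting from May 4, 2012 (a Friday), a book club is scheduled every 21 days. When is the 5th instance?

The 5th occurrence is 4 intervals after the first: 4 × 21 = 84 days after May 4, 2012.
May has 31 days — 27 days to the end of May leaves 57.
June has 30 days (27 left).
27 days into July → July 27, 2012.

July 27, 2012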